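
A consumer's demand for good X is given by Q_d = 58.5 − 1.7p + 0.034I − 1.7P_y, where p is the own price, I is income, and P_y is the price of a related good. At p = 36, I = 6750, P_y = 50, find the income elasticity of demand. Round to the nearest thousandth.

1.618

First evaluate Q_d: 58.5 − 1.7(36) + 0.034(6750) − 1.7(50) = 58.5 − 61.2 + 229.5 − 85 = 141.8.
∂Q_d/∂I = +0.034, so E_I = 0.034·(6750/141.8) ≈ 1.618.
E_I > 1: normal good (luxury).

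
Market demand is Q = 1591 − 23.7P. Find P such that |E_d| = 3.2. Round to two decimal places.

Set −bP/(a − bP) = −3.2 ⇒ bP = 3.2(a − bP) ⇒ bP(1+3.2) = 3.2·a.
P = 3.2·1591/(23.7·4.2) ≈ 51.15.

51.15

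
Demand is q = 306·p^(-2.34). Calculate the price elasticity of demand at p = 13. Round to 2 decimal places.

For a Cobb–Douglas (constant-elasticity) form q = A·p^α·…, the elasticity with respect to p equals the exponent α at every point.
Here the exponent on p is -2.34, so the price elasticity of demand is -2.34.

-2.34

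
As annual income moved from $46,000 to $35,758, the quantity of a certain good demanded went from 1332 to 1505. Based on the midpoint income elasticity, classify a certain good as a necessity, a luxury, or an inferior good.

%ΔQ = (1505 − 1332)/[(1332+1505)/2] = 173/1418.5 ≈ 0.1220.
%ΔM = (35,758 − 46,000)/[(46,000+35,758)/2] = -10242/40879 ≈ -0.2505.
E_I = %ΔQ/%ΔM ≈ -0.487.
E_I < 0: inferior good.

inferior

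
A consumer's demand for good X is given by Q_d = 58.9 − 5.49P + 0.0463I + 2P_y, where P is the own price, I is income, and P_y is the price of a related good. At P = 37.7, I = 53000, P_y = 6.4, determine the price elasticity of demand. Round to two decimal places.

First evaluate Q_d: 58.9 − 5.49(37.7) + 0.0463(53000) + 2(6.4) = 58.9 − 206.973 + 2453.9 + 12.8 = 2318.627.
∂Q_d/∂P = −5.49, so E_p = (−5.49)·(37.7/2318.627) ≈ -0.09.
|E_p| < 1: demand is inelastic.

-0.09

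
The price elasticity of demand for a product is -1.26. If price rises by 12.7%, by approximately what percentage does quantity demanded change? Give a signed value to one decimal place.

%ΔQ ≈ E × %ΔP = (-1.26) × (12.7%) ≈ -16.0%.

-16.0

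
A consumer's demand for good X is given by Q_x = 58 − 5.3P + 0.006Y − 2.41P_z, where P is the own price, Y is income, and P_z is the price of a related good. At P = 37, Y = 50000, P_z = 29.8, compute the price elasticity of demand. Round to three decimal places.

-2.177

Q_x = 58 − 5.3(37) + 0.006(50000) − 2.41(29.8) = 58 − 196.1 + 300 − 71.818 = 90.082.
∂Q_x/∂P = −5.3, so E_p = (−5.3)·(37/90.082) ≈ -2.177.
|E_p| > 1: demand is elastic.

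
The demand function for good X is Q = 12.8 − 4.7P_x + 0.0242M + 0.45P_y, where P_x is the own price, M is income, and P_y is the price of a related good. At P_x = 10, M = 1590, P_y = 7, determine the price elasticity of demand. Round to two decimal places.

At the given point, Q = 12.8 − 4.7(10) + 0.0242(1590) + 0.45(7) = 12.8 − 47 + 38.478 + 3.15 = 7.428.
∂Q/∂P_x = −4.7, so E_p = (−4.7)·(10/7.428) ≈ -6.33.
|E_p| > 1: demand is elastic.

-6.33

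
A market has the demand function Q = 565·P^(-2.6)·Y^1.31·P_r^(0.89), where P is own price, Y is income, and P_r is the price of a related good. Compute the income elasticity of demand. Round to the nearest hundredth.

For a Cobb–Douglas (constant-elasticity) form Q = A·Y^α·…, the elasticity with respect to Y equals the exponent α at every point.
Here the exponent on Y is 1.31, so the income elasticity of demand is 1.31.

1.31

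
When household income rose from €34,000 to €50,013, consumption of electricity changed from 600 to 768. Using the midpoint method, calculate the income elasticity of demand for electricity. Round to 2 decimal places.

%ΔQ = (768 − 600)/[(600+768)/2] = 168/684 ≈ 0.2456.
%ΔM = (50,013 − 34,000)/[(34,000+50,013)/2] = 16013/42006.5 ≈ 0.3812.
E_I = %ΔQ/%ΔM ≈ 0.64.
E_I ∈ (0,1): normal good (necessity).

0.64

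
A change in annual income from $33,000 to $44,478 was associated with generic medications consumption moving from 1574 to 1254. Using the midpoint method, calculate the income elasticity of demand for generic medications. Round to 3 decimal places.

-0.764

%ΔQ = (1254 − 1574)/[(1574+1254)/2] = -320/1414 ≈ -0.2263.
%ΔM = (44,478 − 33,000)/[(33,000+44,478)/2] = 11478/38739 ≈ 0.2963.
E_I = %ΔQ/%ΔM ≈ -0.764.
E_I < 0: inferior good.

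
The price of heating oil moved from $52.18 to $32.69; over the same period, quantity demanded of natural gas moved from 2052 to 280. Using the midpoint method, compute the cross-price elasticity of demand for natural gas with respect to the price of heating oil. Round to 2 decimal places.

3.31

%ΔQ_x = (280 − 2052)/[(2052+280)/2] = -1772/1166 ≈ -1.5197.
%ΔP_y = (32.69 − 52.18)/[(52.18+32.69)/2] ≈ -0.4593.
E_xy = -1.5197/-0.4593 ≈ 3.31.
E_xy > 0, so natural gas and heating oil are substitutes.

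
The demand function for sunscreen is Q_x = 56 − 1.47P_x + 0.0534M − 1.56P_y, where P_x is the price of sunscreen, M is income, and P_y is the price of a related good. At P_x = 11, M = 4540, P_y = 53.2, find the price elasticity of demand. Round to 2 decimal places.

Substituting, Q_x = 56 − 1.47(11) + 0.0534(4540) − 1.56(53.2) = 56 − 16.17 + 242.436 − 82.992 = 199.274.
∂Q_x/∂P_x = −1.47, so E_p = (−1.47)·(11/199.274) ≈ -0.08.
|E_p| < 1: demand is inelastic.

-0.08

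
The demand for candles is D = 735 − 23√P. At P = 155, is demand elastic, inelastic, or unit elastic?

At P = 155, D = 448.6523.
dD/dP = −23/(2√P) = −23/(2·12.4499).
Point elasticity E = (dD/dP)·(P/D) = -0.9237 × 155/448.6523 ≈ -0.319.
|E| ≈ 0.319 < 1, so demand is inelastic.

inelastic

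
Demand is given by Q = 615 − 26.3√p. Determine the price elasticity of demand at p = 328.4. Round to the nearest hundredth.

At p = 328.4, Q = 138.3964.
dQ/dp = −26.3/(2√p) = −26.3/(2·18.1218).
Point elasticity E = (dQ/dp)·(p/Q) = -0.7256 × 328.4/138.3964 ≈ -1.72.
|E| > 1, so demand is elastic at this price.

-1.72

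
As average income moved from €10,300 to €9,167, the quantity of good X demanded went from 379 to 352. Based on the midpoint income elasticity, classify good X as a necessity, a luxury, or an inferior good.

necessity

%ΔQ = (352 − 379)/[(379+352)/2] = -27/365.5 ≈ -0.0739.
%ΔI = (9,167 − 10,300)/[(10,300+9,167)/2] = -1133/9733.5 ≈ -0.1164.
E_I = %ΔQ/%ΔI ≈ 0.635.
E_I ∈ (0,1): normal good (necessity).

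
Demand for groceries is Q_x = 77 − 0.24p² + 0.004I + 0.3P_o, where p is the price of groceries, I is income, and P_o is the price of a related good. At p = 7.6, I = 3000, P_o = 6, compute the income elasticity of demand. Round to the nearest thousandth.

Substituting, Q_x = 77 − 0.24(7.6)² + 0.004(3000) + 0.3(6) = 77 − 13.8624 + 12 + 1.8 = 76.9376.
∂Q_x/∂I = +0.004, so E_I = 0.004·(3000/76.9376) ≈ 0.156.
E_I ∈ (0,1): normal good (necessity).

0.156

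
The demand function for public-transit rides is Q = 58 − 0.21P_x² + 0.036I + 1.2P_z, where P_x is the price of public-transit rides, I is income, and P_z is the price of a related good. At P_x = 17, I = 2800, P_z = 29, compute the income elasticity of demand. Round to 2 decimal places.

First evaluate Q: 58 − 0.21(17)² + 0.036(2800) + 1.2(29) = 58 − 60.69 + 100.8 + 34.8 = 132.91.
∂Q/∂I = +0.036, so E_I = 0.036·(2800/132.91) ≈ 0.76.
E_I ∈ (0,1): normal good (necessity).

0.76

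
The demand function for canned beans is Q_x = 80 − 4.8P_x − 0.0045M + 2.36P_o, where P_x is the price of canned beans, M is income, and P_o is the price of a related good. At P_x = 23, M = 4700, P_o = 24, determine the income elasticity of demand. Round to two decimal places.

Evaluating quantity at (P_x, M, P_o) gives Q_x = 80 − 4.8(23) − 0.0045(4700) + 2.36(24) = 80 − 110.4 − 21.15 + 56.64 = 5.09.
∂Q_x/∂M = −0.0045, so E_I = -0.0045·(4700/5.09) ≈ -4.16.
E_I < 0: inferior good.

-4.16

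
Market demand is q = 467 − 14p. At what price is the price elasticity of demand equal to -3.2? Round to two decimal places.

25.41

Set −bp/(a − bp) = −3.2 ⇒ bp = 3.2(a − bp) ⇒ bp(1+3.2) = 3.2·a.
p = 3.2·467/(14·4.2) ≈ 25.41.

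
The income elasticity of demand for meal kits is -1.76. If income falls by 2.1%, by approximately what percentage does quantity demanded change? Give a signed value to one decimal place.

3.7

%ΔQ ≈ E × %ΔI = (-1.76) × (-2.1%) ≈ 3.7%.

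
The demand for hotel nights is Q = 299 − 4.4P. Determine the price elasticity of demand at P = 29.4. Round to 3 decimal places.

At P = 29.4, Q = 169.64.
dQ/dP = −4.4.
Point elasticity E = (dQ/dP)·(P/Q) = -4.4 × 29.4/169.64 ≈ -0.763.
|E| < 1, so demand is inelastic at this price.

-0.763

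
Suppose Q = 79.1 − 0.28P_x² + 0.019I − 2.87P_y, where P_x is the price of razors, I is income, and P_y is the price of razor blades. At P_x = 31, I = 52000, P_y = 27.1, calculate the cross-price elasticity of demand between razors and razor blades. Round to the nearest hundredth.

Q = 79.1 − 0.28(31)² + 0.019(52000) − 2.87(27.1) = 79.1 − 269.08 + 988 − 77.777 = 720.243.
∂Q/∂P_y = −2.87, so E_xy = -2.87·(27.1/720.243) ≈ -0.11.
E_xy < 0: the goods are complements.

-0.11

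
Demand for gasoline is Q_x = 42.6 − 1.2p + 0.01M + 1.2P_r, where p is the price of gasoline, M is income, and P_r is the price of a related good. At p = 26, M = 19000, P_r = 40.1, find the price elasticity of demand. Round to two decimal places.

-0.13

At the given point, Q_x = 42.6 − 1.2(26) + 0.01(19000) + 1.2(40.1) = 42.6 − 31.2 + 190 + 48.12 = 249.52.
∂Q_x/∂p = −1.2, so E_p = (−1.2)·(26/249.52) ≈ -0.13.
|E_p| < 1: demand is inelastic.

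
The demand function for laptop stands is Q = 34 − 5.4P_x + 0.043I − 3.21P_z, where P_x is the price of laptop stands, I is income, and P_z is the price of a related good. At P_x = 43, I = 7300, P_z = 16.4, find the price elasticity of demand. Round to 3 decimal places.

At the given point, Q = 34 − 5.4(43) + 0.043(7300) − 3.21(16.4) = 34 − 232.2 + 313.9 − 52.644 = 63.056.
∂Q/∂P_x = −5.4, so E_p = (−5.4)·(43/63.056) ≈ -3.682.
|E_p| > 1: demand is elastic.

-3.682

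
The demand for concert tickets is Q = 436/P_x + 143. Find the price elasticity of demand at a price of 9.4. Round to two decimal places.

-0.24

At P_x = 9.4, Q = 189.383.
dQ/dP_x = −436/P_x² = −4.9344.
Point elasticity E = (dQ/dP_x)·(P_x/Q) = -4.9344 × 9.4/189.383 ≈ -0.24.
|E| < 1, so demand is inelastic at this price.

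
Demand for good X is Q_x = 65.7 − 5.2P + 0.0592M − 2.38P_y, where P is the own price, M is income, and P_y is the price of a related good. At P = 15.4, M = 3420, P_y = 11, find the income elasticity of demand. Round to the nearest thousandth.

1.251

Substituting, Q_x = 65.7 − 5.2(15.4) + 0.0592(3420) − 2.38(11) = 65.7 − 80.08 + 202.464 − 26.18 = 161.904.
∂Q_x/∂M = +0.0592, so E_I = 0.0592·(3420/161.904) ≈ 1.251.
E_I > 1: normal good (luxury).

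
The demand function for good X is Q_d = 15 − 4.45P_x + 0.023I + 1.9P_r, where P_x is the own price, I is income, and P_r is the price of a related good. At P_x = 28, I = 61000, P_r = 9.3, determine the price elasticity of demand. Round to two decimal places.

-0.10

Evaluating quantity at (P_x, I, P_r) gives Q_d = 15 − 4.45(28) + 0.023(61000) + 1.9(9.3) = 15 − 124.6 + 1403 + 17.67 = 1311.07.
∂Q_d/∂P_x = −4.45, so E_p = (−4.45)·(28/1311.07) ≈ -0.10.
|E_p| < 1: demand is inelastic.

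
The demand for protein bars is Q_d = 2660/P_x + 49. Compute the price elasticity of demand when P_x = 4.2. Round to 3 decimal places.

-0.928

At P_x = 4.2, Q_d = 682.3333.
dQ_d/dP_x = −2660/P_x² = −150.7937.
Point elasticity E = (dQ_d/dP_x)·(P_x/Q_d) = -150.7937 × 4.2/682.3333 ≈ -0.928.
|E| < 1, so demand is inelastic at this price.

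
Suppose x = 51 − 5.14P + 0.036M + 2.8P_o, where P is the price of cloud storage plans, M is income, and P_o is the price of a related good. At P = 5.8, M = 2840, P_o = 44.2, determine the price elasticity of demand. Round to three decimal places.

-0.121

x = 51 − 5.14(5.8) + 0.036(2840) + 2.8(44.2) = 51 − 29.812 + 102.24 + 123.76 = 247.188.
∂x/∂P = −5.14, so E_p = (−5.14)·(5.8/247.188) ≈ -0.121.
|E_p| < 1: demand is inelastic.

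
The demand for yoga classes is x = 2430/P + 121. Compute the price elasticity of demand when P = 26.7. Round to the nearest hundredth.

-0.43

At P = 26.7, x = 212.0112.
dx/dP = −2430/P² = −3.4087.
Point elasticity E = (dx/dP)·(P/x) = -3.4087 × 26.7/212.0112 ≈ -0.43.
|E| < 1, so demand is inelastic at this price.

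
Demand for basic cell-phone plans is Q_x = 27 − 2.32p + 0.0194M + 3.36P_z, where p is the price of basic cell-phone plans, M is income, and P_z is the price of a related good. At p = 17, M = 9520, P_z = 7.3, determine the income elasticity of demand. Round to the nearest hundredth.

0.94

Substituting, Q_x = 27 − 2.32(17) + 0.0194(9520) + 3.36(7.3) = 27 − 39.44 + 184.688 + 24.528 = 196.776.
∂Q_x/∂M = +0.0194, so E_I = 0.0194·(9520/196.776) ≈ 0.94.
E_I ∈ (0,1): normal good (necessity).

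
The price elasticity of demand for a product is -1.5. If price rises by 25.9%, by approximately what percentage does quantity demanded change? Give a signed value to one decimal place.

-38.9

%ΔQ ≈ E × %ΔP = (-1.5) × (25.9%) ≈ -38.9%.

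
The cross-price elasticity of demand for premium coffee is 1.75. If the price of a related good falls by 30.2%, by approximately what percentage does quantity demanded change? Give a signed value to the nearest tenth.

%ΔQ ≈ E × %ΔP_y = (1.75) × (-30.2%) ≈ -52.9%.

-52.9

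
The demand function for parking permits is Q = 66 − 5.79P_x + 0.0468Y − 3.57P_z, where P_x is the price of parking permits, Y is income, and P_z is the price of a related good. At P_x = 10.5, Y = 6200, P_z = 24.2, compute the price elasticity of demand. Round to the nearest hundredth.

-0.29

Evaluating quantity at (P_x, Y, P_z) gives Q = 66 − 5.79(10.5) + 0.0468(6200) − 3.57(24.2) = 66 − 60.795 + 290.16 − 86.394 = 208.971.
∂Q/∂P_x = −5.79, so E_p = (−5.79)·(10.5/208.971) ≈ -0.29.
|E_p| < 1: demand is inelastic.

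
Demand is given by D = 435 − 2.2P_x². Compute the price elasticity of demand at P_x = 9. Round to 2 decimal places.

-1.39

At P_x = 9, D = 256.8.
dD/dP_x = −2·2.2·P_x = −39.6.
Point elasticity E = (dD/dP_x)·(P_x/D) = -39.6 × 9/256.8 ≈ -1.39.
|E| > 1, so demand is elastic at this price.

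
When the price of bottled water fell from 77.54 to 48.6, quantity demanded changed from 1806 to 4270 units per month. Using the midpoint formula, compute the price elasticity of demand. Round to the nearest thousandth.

%ΔQ = (4270 − 1806)/[(1806 + 4270)/2] = 2464/3038 ≈ 0.8111.
%ΔP = (48.6 − 77.54)/[(77.54 + 48.6)/2] = -28.94/63.07 ≈ -0.4589.
Arc elasticity E = %ΔQ/%ΔP ≈ 0.8111/-0.4589 ≈ -1.768.
|E| > 1: demand is elastic over this range.

-1.768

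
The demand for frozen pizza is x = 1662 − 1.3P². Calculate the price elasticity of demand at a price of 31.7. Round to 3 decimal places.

-7.346

At P = 31.7, x = 355.643.
dx/dP = −2·1.3·P = −82.42.
Point elasticity E = (dx/dP)·(P/x) = -82.42 × 31.7/355.643 ≈ -7.346.
|E| > 1, so demand is elastic at this price.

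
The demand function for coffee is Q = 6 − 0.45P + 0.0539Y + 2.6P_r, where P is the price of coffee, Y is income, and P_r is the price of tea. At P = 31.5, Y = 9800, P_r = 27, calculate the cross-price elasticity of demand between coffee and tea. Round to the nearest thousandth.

First evaluate Q: 6 − 0.45(31.5) + 0.0539(9800) + 2.6(27) = 6 − 14.175 + 528.22 + 70.2 = 590.245.
∂Q/∂P_r = +2.6, so E_xy = 2.6·(27/590.245) ≈ 0.119.
E_xy > 0: the goods are substitutes.

0.119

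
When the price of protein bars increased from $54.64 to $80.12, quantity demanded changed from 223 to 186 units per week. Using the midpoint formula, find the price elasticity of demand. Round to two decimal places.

-0.48

%ΔQ = (186 − 223)/[(223 + 186)/2] = -37/204.5 ≈ -0.1809.
%ΔP = (80.12 − 54.64)/[(54.64 + 80.12)/2] = 25.48/67.38 ≈ 0.3782.
Arc elasticity E = %ΔQ/%ΔP ≈ -0.1809/0.3782 ≈ -0.48.
|E| < 1: demand is inelastic over this range.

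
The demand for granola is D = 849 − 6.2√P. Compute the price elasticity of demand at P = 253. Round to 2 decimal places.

At P = 253, D = 750.383.
dD/dP = −6.2/(2√P) = −6.2/(2·15.906).
Point elasticity E = (dD/dP)·(P/D) = -0.1949 × 253/750.383 ≈ -0.07.
|E| < 1, so demand is inelastic at this price.

-0.07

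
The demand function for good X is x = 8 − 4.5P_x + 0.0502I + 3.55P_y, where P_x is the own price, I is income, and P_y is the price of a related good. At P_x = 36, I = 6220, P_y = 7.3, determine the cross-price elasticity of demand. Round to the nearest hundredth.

0.14

Evaluating quantity at (P_x, I, P_y) gives x = 8 − 4.5(36) + 0.0502(6220) + 3.55(7.3) = 8 − 162 + 312.244 + 25.915 = 184.159.
∂x/∂P_y = +3.55, so E_xy = 3.55·(7.3/184.159) ≈ 0.14.
E_xy > 0: the goods are substitutes.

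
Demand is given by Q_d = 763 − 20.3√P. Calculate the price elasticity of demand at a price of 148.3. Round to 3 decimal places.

At P = 148.3, Q_d = 515.7897.
dQ_d/dP = −20.3/(2√P) = −20.3/(2·12.1778).
Point elasticity E = (dQ_d/dP)·(P/Q_d) = -0.8335 × 148.3/515.7897 ≈ -0.240.
|E| < 1, so demand is inelastic at this price.

-0.240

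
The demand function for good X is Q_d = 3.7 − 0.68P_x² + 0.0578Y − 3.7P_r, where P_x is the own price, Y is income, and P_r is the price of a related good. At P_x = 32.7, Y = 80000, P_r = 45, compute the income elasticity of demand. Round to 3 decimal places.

Evaluating quantity at (P_x, Y, P_r) gives Q_d = 3.7 − 0.68(32.7)² + 0.0578(80000) − 3.7(45) = 3.7 − 727.1172 + 4624 − 166.5 = 3734.0828.
∂Q_d/∂Y = +0.0578, so E_I = 0.0578·(80000/3734.0828) ≈ 1.238.
E_I > 1: normal good (luxury).

1.238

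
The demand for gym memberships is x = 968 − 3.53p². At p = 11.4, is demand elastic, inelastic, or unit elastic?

At p = 11.4, x = 509.2412.
dx/dp = −2·3.53·p = −80.484.
Point elasticity E = (dx/dp)·(p/x) = -80.484 × 11.4/509.2412 ≈ -1.802.
|E| ≈ 1.802 > 1, so demand is elastic.

elastic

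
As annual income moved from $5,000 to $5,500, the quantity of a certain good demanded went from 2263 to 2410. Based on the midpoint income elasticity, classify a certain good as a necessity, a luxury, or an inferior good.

necessity

%ΔQ = (2410 − 2263)/[(2263+2410)/2] = 147/2336.5 ≈ 0.0629.
%ΔY = (5,500 − 5,000)/[(5,000+5,500)/2] = 500/5250 ≈ 0.0952.
E_I = %ΔQ/%ΔY ≈ 0.661.
E_I ∈ (0,1): normal good (necessity).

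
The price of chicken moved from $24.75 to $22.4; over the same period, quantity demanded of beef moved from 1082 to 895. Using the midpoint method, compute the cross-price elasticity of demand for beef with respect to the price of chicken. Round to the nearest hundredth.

%ΔQ_x = (895 − 1082)/[(1082+895)/2] = -187/988.5 ≈ -0.1892.
%ΔP_y = (22.4 − 24.75)/[(24.75+22.4)/2] ≈ -0.0997.
E_xy = -0.1892/-0.0997 ≈ 1.90.
E_xy > 0, so beef and chicken are substitutes.

1.90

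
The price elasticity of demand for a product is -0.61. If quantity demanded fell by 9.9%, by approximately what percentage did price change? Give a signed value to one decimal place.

%ΔQ ≈ E × %ΔP ⇒ %ΔP = %ΔQ / E = (-9.9%)/(-0.61) ≈ 16.2%.

16.2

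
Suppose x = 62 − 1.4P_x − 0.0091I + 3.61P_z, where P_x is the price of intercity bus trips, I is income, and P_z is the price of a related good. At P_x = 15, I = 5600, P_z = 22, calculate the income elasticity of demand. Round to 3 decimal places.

At the given point, x = 62 − 1.4(15) − 0.0091(5600) + 3.61(22) = 62 − 21 − 50.96 + 79.42 = 69.46.
∂x/∂I = −0.0091, so E_I = -0.0091·(5600/69.46) ≈ -0.734.
E_I < 0: inferior good.

-0.734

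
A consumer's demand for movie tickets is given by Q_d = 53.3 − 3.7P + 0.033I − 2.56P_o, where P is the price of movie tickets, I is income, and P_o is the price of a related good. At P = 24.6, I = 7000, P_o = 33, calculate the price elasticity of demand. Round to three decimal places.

At the given point, Q_d = 53.3 − 3.7(24.6) + 0.033(7000) − 2.56(33) = 53.3 − 91.02 + 231 − 84.48 = 108.8.
∂Q_d/∂P = −3.7, so E_p = (−3.7)·(24.6/108.8) ≈ -0.837.
|E_p| < 1: demand is inelastic.

-0.837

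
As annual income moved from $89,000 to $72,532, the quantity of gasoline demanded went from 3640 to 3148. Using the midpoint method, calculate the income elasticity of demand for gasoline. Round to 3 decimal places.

%ΔQ = (3148 − 3640)/[(3640+3148)/2] = -492/3394 ≈ -0.1450.
%ΔI = (72,532 − 89,000)/[(89,000+72,532)/2] = -16468/80766 ≈ -0.2039.
E_I = %ΔQ/%ΔI ≈ 0.711.
E_I ∈ (0,1): normal good (necessity).

0.711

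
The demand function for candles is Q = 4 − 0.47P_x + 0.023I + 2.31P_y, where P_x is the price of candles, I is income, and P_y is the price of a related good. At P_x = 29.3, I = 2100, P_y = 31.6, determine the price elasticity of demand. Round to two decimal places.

Q = 4 − 0.47(29.3) + 0.023(2100) + 2.31(31.6) = 4 − 13.771 + 48.3 + 72.996 = 111.525.
∂Q/∂P_x = −0.47, so E_p = (−0.47)·(29.3/111.525) ≈ -0.12.
|E_p| < 1: demand is inelastic.

-0.12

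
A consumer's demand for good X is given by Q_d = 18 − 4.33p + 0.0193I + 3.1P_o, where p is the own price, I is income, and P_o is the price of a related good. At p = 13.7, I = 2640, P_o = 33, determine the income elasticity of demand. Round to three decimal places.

0.455

Q_d = 18 − 4.33(13.7) + 0.0193(2640) + 3.1(33) = 18 − 59.321 + 50.952 + 102.3 = 111.931.
∂Q_d/∂I = +0.0193, so E_I = 0.0193·(2640/111.931) ≈ 0.455.
E_I ∈ (0,1): normal good (necessity).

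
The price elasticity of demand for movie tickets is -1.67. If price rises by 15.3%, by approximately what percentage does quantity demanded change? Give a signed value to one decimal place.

-25.6

%ΔQ ≈ E × %ΔP = (-1.67) × (15.3%) ≈ -25.6%.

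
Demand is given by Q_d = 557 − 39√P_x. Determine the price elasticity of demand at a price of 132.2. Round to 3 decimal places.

At P_x = 132.2, Q_d = 108.5848.
dQ_d/dP_x = −39/(2√P_x) = −39/(2·11.4978).
Point elasticity E = (dQ_d/dP_x)·(P_x/Q_d) = -1.696 × 132.2/108.5848 ≈ -2.065.
|E| > 1, so demand is elastic at this price.

-2.065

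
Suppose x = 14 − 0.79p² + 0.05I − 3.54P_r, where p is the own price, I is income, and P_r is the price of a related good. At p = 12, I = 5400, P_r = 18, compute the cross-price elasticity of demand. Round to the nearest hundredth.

-0.60

At the given point, x = 14 − 0.79(12)² + 0.05(5400) − 3.54(18) = 14 − 113.76 + 270 − 63.72 = 106.52.
∂x/∂P_r = −3.54, so E_xy = -3.54·(18/106.52) ≈ -0.60.
E_xy < 0: the goods are complements.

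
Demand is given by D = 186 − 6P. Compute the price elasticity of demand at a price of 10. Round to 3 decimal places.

At P = 10, D = 126.
dD/dP = −6.
Point elasticity E = (dD/dP)·(P/D) = -6 × 10/126 ≈ -0.476.
|E| < 1, so demand is inelastic at this price.

-0.476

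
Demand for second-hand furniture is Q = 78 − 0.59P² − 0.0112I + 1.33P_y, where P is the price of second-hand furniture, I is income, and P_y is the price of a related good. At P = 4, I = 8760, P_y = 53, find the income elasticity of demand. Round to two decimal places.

Substituting, Q = 78 − 0.59(4)² − 0.0112(8760) + 1.33(53) = 78 − 9.44 − 98.112 + 70.49 = 40.938.
∂Q/∂I = −0.0112, so E_I = -0.0112·(8760/40.938) ≈ -2.40.
E_I < 0: inferior good.

-2.40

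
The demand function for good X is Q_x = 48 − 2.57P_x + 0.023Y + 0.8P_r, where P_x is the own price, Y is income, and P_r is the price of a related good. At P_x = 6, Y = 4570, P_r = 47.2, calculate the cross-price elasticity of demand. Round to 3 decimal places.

Evaluating quantity at (P_x, Y, P_r) gives Q_x = 48 − 2.57(6) + 0.023(4570) + 0.8(47.2) = 48 − 15.42 + 105.11 + 37.76 = 175.45.
∂Q_x/∂P_r = +0.8, so E_xy = 0.8·(47.2/175.45) ≈ 0.215.
E_xy > 0: the goods are substitutes.

0.215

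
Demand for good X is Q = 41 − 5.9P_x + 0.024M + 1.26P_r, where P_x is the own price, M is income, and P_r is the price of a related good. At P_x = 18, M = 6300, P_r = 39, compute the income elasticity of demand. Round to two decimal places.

Q = 41 − 5.9(18) + 0.024(6300) + 1.26(39) = 41 − 106.2 + 151.2 + 49.14 = 135.14.
∂Q/∂M = +0.024, so E_I = 0.024·(6300/135.14) ≈ 1.12.
E_I > 1: normal good (luxury).

1.12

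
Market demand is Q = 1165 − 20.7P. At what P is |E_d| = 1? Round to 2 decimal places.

28.14

For linear demand Q = a − bP, E = −bP/(a − bP). |E| = 1 ⇒ bP = a − bP ⇒ P = a/(2b).
P = 1165/(2·20.7) ≈ 28.14.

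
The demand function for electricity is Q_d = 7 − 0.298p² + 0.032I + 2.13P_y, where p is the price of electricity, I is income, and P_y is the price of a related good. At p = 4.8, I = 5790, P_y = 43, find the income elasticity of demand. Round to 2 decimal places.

0.67

At the given point, Q_d = 7 − 0.298(4.8)² + 0.032(5790) + 2.13(43) = 7 − 6.8659 + 185.28 + 91.59 = 277.0041.
∂Q_d/∂I = +0.032, so E_I = 0.032·(5790/277.0041) ≈ 0.67.
E_I ∈ (0,1): normal good (necessity).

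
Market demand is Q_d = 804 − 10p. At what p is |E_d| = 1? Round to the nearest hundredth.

40.20

For linear demand Q_d = a − bp, E = −bp/(a − bp). |E| = 1 ⇒ bp = a − bp ⇒ p = a/(2b).
p = 804/(2·10) = 40.20.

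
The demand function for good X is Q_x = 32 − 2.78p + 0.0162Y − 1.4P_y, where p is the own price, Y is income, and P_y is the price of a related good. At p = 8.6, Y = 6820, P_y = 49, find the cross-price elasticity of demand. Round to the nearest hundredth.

-1.37

Q_x = 32 − 2.78(8.6) + 0.0162(6820) − 1.4(49) = 32 − 23.908 + 110.484 − 68.6 = 49.976.
∂Q_x/∂P_y = −1.4, so E_xy = -1.4·(49/49.976) ≈ -1.37.
E_xy < 0: the goods are complements.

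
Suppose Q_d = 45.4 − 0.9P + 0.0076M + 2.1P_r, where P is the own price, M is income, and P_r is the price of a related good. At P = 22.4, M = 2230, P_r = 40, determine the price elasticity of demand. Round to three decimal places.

At the given point, Q_d = 45.4 − 0.9(22.4) + 0.0076(2230) + 2.1(40) = 45.4 − 20.16 + 16.948 + 84 = 126.188.
∂Q_d/∂P = −0.9, so E_p = (−0.9)·(22.4/126.188) ≈ -0.160.
|E_p| < 1: demand is inelastic.

-0.160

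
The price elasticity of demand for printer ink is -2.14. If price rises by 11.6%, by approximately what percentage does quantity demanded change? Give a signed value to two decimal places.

%ΔQ ≈ E × %ΔP = (-2.14) × (11.6%) ≈ -24.82%.

-24.82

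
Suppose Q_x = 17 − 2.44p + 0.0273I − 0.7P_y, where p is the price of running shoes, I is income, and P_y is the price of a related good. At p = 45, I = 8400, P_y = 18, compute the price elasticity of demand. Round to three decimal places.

-0.886

Q_x = 17 − 2.44(45) + 0.0273(8400) − 0.7(18) = 17 − 109.8 + 229.32 − 12.6 = 123.92.
∂Q_x/∂p = −2.44, so E_p = (−2.44)·(45/123.92) ≈ -0.886.
|E_p| < 1: demand is inelastic.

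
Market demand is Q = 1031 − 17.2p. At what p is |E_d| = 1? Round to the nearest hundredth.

29.97

For linear demand Q = a − bp, E = −bp/(a − bp). |E| = 1 ⇒ bp = a − bp ⇒ p = a/(2b).
p = 1031/(2·17.2) ≈ 29.97.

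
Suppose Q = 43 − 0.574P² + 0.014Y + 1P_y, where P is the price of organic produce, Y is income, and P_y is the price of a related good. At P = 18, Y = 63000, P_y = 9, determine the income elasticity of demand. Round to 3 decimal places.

1.179

Q = 43 − 0.574(18)² + 0.014(63000) + 1(9) = 43 − 185.976 + 882 + 9 = 748.024.
∂Q/∂Y = +0.014, so E_I = 0.014·(63000/748.024) ≈ 1.179.
E_I > 1: normal good (luxury).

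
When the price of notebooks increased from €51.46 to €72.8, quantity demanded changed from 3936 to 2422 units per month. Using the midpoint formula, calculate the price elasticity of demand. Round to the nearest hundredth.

%Δq = (2422 − 3936)/[(3936 + 2422)/2] = -1514/3179 ≈ -0.4763.
%ΔP = (72.8 − 51.46)/[(51.46 + 72.8)/2] = 21.34/62.13 ≈ 0.3435.
Arc elasticity E = %Δq/%ΔP ≈ -0.4763/0.3435 ≈ -1.39.
|E| > 1: demand is elastic over this range.

-1.39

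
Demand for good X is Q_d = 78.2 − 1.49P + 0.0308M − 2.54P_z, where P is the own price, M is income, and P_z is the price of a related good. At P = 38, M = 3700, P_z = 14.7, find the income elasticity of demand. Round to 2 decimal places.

1.16

First evaluate Q_d: 78.2 − 1.49(38) + 0.0308(3700) − 2.54(14.7) = 78.2 − 56.62 + 113.96 − 37.338 = 98.202.
∂Q_d/∂M = +0.0308, so E_I = 0.0308·(3700/98.202) ≈ 1.16.
E_I > 1: normal good (luxury).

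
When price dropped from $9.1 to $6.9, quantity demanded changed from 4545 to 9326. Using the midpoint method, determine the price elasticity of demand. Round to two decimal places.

%ΔQ = (9326 − 4545)/[(4545 + 9326)/2] = 4781/6935.5 ≈ 0.6894.
%ΔP = (6.9 − 9.1)/[(9.1 + 6.9)/2] = -2.2/8 ≈ -0.2750.
Arc elasticity E = %ΔQ/%ΔP ≈ 0.6894/-0.2750 ≈ -2.51.
|E| > 1: demand is elastic over this range.

-2.51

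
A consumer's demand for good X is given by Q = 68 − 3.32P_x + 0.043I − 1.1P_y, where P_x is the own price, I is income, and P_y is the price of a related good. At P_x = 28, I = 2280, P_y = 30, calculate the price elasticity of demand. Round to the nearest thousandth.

-2.319

Substituting, Q = 68 − 3.32(28) + 0.043(2280) − 1.1(30) = 68 − 92.96 + 98.04 − 33 = 40.08.
∂Q/∂P_x = −3.32, so E_p = (−3.32)·(28/40.08) ≈ -2.319.
|E_p| > 1: demand is elastic.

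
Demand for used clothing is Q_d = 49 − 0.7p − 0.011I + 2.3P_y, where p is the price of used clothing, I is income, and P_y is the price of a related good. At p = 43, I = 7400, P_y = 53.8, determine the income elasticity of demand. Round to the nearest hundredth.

-1.33

Evaluating quantity at (p, I, P_y) gives Q_d = 49 − 0.7(43) − 0.011(7400) + 2.3(53.8) = 49 − 30.1 − 81.4 + 123.74 = 61.24.
∂Q_d/∂I = −0.011, so E_I = -0.011·(7400/61.24) ≈ -1.33.
E_I < 0: inferior good.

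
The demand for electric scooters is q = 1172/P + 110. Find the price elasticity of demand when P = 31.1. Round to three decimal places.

At P = 31.1, q = 147.6849.
dq/dP = −1172/P² = −1.2117.
Point elasticity E = (dq/dP)·(P/q) = -1.2117 × 31.1/147.6849 ≈ -0.255.
|E| < 1, so demand is inelastic at this price.

-0.255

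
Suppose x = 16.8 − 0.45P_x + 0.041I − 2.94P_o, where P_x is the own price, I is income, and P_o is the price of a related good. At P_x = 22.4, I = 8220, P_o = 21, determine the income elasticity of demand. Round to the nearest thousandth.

Substituting, x = 16.8 − 0.45(22.4) + 0.041(8220) − 2.94(21) = 16.8 − 10.08 + 337.02 − 61.74 = 282.
∂x/∂I = +0.041, so E_I = 0.041·(8220/282) ≈ 1.195.
E_I > 1: normal good (luxury).

1.195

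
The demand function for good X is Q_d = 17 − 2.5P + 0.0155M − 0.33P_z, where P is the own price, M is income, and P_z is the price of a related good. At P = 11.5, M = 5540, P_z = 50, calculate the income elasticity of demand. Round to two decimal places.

First evaluate Q_d: 17 − 2.5(11.5) + 0.0155(5540) − 0.33(50) = 17 − 28.75 + 85.87 − 16.5 = 57.62.
∂Q_d/∂M = +0.0155, so E_I = 0.0155·(5540/57.62) ≈ 1.49.
E_I > 1: normal good (luxury).

1.49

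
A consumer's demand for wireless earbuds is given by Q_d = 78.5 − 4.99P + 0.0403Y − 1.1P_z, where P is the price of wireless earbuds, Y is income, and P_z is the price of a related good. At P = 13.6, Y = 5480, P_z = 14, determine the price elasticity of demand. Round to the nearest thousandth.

At the given point, Q_d = 78.5 − 4.99(13.6) + 0.0403(5480) − 1.1(14) = 78.5 − 67.864 + 220.844 − 15.4 = 216.08.
∂Q_d/∂P = −4.99, so E_p = (−4.99)·(13.6/216.08) ≈ -0.314.
|E_p| < 1: demand is inelastic.

-0.314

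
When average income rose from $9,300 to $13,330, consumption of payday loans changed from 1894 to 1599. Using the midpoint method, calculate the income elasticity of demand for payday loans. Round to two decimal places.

-0.47

%ΔQ = (1599 − 1894)/[(1894+1599)/2] = -295/1746.5 ≈ -0.1689.
%ΔM = (13,330 − 9,300)/[(9,300+13,330)/2] = 4030/11315 ≈ 0.3562.
E_I = %ΔQ/%ΔM ≈ -0.47.
E_I < 0: inferior good.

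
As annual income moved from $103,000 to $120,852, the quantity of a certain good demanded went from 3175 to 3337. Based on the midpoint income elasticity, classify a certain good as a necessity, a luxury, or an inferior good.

%ΔQ = (3337 − 3175)/[(3175+3337)/2] = 162/3256 ≈ 0.0498.
%ΔM = (120,852 − 103,000)/[(103,000+120,852)/2] = 17852/111926 ≈ 0.1595.
E_I = %ΔQ/%ΔM ≈ 0.312.
E_I ∈ (0,1): normal good (necessity).

necessity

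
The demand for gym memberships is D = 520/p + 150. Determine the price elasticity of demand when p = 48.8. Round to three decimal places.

-0.066

At p = 48.8, D = 160.6557.
dD/dp = −520/p² = −0.2184.
Point elasticity E = (dD/dp)·(p/D) = -0.2184 × 48.8/160.6557 ≈ -0.066.
|E| < 1, so demand is inelastic at this price.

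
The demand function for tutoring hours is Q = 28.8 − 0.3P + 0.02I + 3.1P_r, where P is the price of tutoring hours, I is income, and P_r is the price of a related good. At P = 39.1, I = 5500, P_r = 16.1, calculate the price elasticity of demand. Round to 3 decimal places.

First evaluate Q: 28.8 − 0.3(39.1) + 0.02(5500) + 3.1(16.1) = 28.8 − 11.73 + 110 + 49.91 = 176.98.
∂Q/∂P = −0.3, so E_p = (−0.3)·(39.1/176.98) ≈ -0.066.
|E_p| < 1: demand is inelastic.

-0.066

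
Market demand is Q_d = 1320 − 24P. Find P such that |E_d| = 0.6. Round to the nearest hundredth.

Set −bP/(a − bP) = −0.6 ⇒ bP = 0.6(a − bP) ⇒ bP(1+0.6) = 0.6·a.
P = 0.6·1320/(24·1.6) ≈ 20.63.

20.63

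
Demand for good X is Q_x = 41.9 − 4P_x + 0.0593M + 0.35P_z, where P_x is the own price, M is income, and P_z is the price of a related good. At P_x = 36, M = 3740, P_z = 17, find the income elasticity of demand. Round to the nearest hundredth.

1.77

First evaluate Q_x: 41.9 − 4(36) + 0.0593(3740) + 0.35(17) = 41.9 − 144 + 221.782 + 5.95 = 125.632.
∂Q_x/∂M = +0.0593, so E_I = 0.0593·(3740/125.632) ≈ 1.77.
E_I > 1: normal good (luxury).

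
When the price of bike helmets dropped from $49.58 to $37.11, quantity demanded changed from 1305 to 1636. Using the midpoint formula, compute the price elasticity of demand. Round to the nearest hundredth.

%ΔQ = (1636 − 1305)/[(1305 + 1636)/2] = 331/1470.5 ≈ 0.2251.
%Δp = (37.11 − 49.58)/[(49.58 + 37.11)/2] = -12.47/43.345 ≈ -0.2877.
Arc elasticity E = %ΔQ/%Δp ≈ 0.2251/-0.2877 ≈ -0.78.
|E| < 1: demand is inelastic over this range.

-0.78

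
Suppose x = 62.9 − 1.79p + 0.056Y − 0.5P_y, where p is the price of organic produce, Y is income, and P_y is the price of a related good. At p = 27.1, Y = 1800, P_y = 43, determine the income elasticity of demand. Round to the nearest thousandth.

1.076

First evaluate x: 62.9 − 1.79(27.1) + 0.056(1800) − 0.5(43) = 62.9 − 48.509 + 100.8 − 21.5 = 93.691.
∂x/∂Y = +0.056, so E_I = 0.056·(1800/93.691) ≈ 1.076.
E_I > 1: normal good (luxury).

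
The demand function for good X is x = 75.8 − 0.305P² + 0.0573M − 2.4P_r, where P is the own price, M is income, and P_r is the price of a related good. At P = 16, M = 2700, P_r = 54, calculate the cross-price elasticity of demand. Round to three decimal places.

-5.677

First evaluate x: 75.8 − 0.305(16)² + 0.0573(2700) − 2.4(54) = 75.8 − 78.08 + 154.71 − 129.6 = 22.83.
∂x/∂P_r = −2.4, so E_xy = -2.4·(54/22.83) ≈ -5.677.
E_xy < 0: the goods are complements.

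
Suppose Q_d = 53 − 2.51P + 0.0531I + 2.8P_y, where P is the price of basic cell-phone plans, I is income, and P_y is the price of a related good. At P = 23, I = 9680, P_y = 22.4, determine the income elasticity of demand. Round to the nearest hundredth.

0.90

Q_d = 53 − 2.51(23) + 0.0531(9680) + 2.8(22.4) = 53 − 57.73 + 514.008 + 62.72 = 571.998.
∂Q_d/∂I = +0.0531, so E_I = 0.0531·(9680/571.998) ≈ 0.90.
E_I ∈ (0,1): normal good (necessity).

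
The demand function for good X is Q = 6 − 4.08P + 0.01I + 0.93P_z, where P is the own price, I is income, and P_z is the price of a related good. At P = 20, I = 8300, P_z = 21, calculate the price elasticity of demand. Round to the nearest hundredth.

At the given point, Q = 6 − 4.08(20) + 0.01(8300) + 0.93(21) = 6 − 81.6 + 83 + 19.53 = 26.93.
∂Q/∂P = −4.08, so E_p = (−4.08)·(20/26.93) ≈ -3.03.
|E_p| > 1: demand is elastic.

-3.03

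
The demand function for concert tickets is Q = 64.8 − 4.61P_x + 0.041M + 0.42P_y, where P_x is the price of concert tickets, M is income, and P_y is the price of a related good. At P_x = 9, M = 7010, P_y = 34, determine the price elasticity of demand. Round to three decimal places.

-0.128

First evaluate Q: 64.8 − 4.61(9) + 0.041(7010) + 0.42(34) = 64.8 − 41.49 + 287.41 + 14.28 = 325.
∂Q/∂P_x = −4.61, so E_p = (−4.61)·(9/325) ≈ -0.128.
|E_p| < 1: demand is inelastic.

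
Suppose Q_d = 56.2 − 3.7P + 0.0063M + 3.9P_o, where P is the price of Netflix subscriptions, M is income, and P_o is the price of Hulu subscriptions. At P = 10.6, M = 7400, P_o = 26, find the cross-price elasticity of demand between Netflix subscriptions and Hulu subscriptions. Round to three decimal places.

0.615

At the given point, Q_d = 56.2 − 3.7(10.6) + 0.0063(7400) + 3.9(26) = 56.2 − 39.22 + 46.62 + 101.4 = 165.
∂Q_d/∂P_o = +3.9, so E_xy = 3.9·(26/165) ≈ 0.615.
E_xy > 0: the goods are substitutes.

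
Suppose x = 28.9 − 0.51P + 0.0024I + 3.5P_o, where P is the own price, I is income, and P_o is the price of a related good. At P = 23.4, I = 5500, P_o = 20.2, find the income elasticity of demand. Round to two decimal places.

Evaluating quantity at (P, I, P_o) gives x = 28.9 − 0.51(23.4) + 0.0024(5500) + 3.5(20.2) = 28.9 − 11.934 + 13.2 + 70.7 = 100.866.
∂x/∂I = +0.0024, so E_I = 0.0024·(5500/100.866) ≈ 0.13.
E_I ∈ (0,1): normal good (necessity).

0.13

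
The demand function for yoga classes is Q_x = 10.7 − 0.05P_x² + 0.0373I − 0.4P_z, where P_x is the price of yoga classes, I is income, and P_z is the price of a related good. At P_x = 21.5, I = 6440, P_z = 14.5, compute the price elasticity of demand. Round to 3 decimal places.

-0.208

Evaluating quantity at (P_x, I, P_z) gives Q_x = 10.7 − 0.05(21.5)² + 0.0373(6440) − 0.4(14.5) = 10.7 − 23.1125 + 240.212 − 5.8 = 221.9995.
∂Q_x/∂P_x = −2·0.05·P_x = -2.15, so E_p = -2.15·(21.5/221.9995) ≈ -0.208.
|E_p| < 1: demand is inelastic.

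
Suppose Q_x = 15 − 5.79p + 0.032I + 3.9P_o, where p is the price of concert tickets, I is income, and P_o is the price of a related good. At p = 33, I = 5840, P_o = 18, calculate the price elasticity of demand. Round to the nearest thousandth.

-2.359

Evaluating quantity at (p, I, P_o) gives Q_x = 15 − 5.79(33) + 0.032(5840) + 3.9(18) = 15 − 191.07 + 186.88 + 70.2 = 81.01.
∂Q_x/∂p = −5.79, so E_p = (−5.79)·(33/81.01) ≈ -2.359.
|E_p| > 1: demand is elastic.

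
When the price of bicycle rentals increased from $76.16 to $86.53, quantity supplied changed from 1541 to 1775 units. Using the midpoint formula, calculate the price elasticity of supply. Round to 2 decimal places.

1.11

%ΔQ = (1775 − 1541)/[(1541 + 1775)/2] = 234/1658 ≈ 0.1411.
%Δp = (86.53 − 76.16)/[(76.16 + 86.53)/2] = 10.37/81.345 ≈ 0.1275.
Arc elasticity E = %ΔQ/%Δp ≈ 0.1411/0.1275 ≈ 1.11.
|E| > 1: supply is elastic over this range.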